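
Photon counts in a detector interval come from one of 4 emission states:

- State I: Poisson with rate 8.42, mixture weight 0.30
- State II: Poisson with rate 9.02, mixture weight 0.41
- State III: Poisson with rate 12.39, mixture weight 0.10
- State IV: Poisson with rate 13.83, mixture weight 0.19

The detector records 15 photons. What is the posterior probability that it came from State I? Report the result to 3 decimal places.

0.100

Apply Bayes' rule: the posterior for each component is proportional to its prior times its likelihood at x.
Poisson probabilities:
  p_I = 0.0127768
  p_II = 0.0196907
  p_III = 0.0791884
  p_IV = 0.0976204
Prior × likelihood for each component:
  w_I·p_I = 0.30 × 0.0127768 = 0.00383304
  w_II·p_II = 0.41 × 0.0196907 = 0.00807321
  w_III·p_III = 0.10 × 0.0791884 = 0.00791884
  w_IV·p_IV = 0.19 × 0.0976204 = 0.0185479
Sum: 0.00383304 + 0.00807321 + 0.00791884 + 0.0185479 = 0.038373
P(State I | x) ≈ 0.100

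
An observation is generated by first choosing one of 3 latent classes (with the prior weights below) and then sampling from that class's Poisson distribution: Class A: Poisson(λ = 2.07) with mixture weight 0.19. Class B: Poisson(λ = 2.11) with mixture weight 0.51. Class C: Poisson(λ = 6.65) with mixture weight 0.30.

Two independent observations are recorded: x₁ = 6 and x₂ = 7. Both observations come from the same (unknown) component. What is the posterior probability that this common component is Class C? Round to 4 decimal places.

0.9936

Apply Bayes' rule: the posterior for each component is proportional to its prior times its likelihood at x.
Since both observations come from the same component, the likelihood for component k is f_k(x₁)·f_k(x₂).
  p_A = [e^(−2.07)·2.07^6/6! = 0.013788] × [0.0040773] = 5.62176e-05
  p_B = [e^(−2.11)·2.11^6/6! = 0.0148594] × [0.00447904] = 6.65558e-05
  p_C = [e^(−6.65)·6.65^6/6! = 0.155432] × [0.14766] = 0.022951
Unnormalised posteriors:
  π_A·p_A = 0.19 × 5.62176e-05 = 1.06813e-05
  π_B·p_B = 0.51 × 6.65558e-05 = 3.39435e-05
  π_C·p_C = 0.30 × 0.022951 = 0.0068853
Sum: 1.06813e-05 + 3.39435e-05 + 0.0068853 = 0.00692993
So the posterior for Class C is 0.0068853 / 0.00692993 ≈ 0.9936.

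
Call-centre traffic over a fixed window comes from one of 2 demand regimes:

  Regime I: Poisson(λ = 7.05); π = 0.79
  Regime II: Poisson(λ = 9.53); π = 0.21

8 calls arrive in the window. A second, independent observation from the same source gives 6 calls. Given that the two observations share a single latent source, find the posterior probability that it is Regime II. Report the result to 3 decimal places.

0.113

Apply Bayes' rule: the posterior for each component is proportional to its prior times its likelihood at x.
Since both observations come from the same component, the likelihood for component k is f_k(x₁)·f_k(x₂).
  L_I = [0.131285] × [0.14792] = 0.0194197
  L_II = [0.122573] × [0.0755785] = 0.00926392
Unnormalised posteriors:
  π_I·L_I = 0.79 × 0.0194197 = 0.0153416
  π_II·L_II = 0.21 × 0.00926392 = 0.00194542
Sum: 0.0153416 + 0.00194542 = 0.017287
So the posterior for Regime II is 0.00194542 / 0.017287 ≈ 0.113.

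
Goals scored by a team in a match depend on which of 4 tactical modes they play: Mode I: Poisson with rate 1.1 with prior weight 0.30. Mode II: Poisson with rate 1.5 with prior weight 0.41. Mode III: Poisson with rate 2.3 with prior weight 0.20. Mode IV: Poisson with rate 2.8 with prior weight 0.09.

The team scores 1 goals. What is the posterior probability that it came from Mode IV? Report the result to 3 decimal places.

0.050

Posterior ∝ prior × likelihood, so P(k | x) ∝ π_k f_k(x); normalise over all components.
Poisson probabilities:
  p_I = e^(−1.1)·1.1^1/1! = 0.366158
  p_II = e^(−1.5)·1.5^1/1! = 0.334695
  p_III = e^(−2.3)·2.3^1/1! = 0.230595
  p_IV = e^(−2.8)·2.8^1/1! = 0.170268
Multiply by the mixture weights:
  π_I·p_I = 0.30 × 0.366158 = 0.109847
  π_II·p_II = 0.41 × 0.334695 = 0.137225
  π_III·p_III = 0.20 × 0.230595 = 0.0461191
  π_IV·p_IV = 0.09 × 0.170268 = 0.0153241
Evidence: 0.109847 + 0.137225 + 0.0461191 + 0.0153241 = 0.308516
P(Mode IV | 1 goals) = 0.0153241 / 0.308516 ≈ 0.050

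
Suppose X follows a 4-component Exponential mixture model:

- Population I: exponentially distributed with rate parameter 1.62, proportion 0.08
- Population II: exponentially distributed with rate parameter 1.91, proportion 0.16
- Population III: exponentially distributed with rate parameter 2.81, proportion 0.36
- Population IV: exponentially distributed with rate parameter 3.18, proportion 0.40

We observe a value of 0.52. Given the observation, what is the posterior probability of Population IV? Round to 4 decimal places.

0.3762

The responsibility of component k is w_k f_k(x) divided by Σ_j w_j f_j(x).
Exponential densities:
  p_I = 0.697695
  p_II = 0.707444
  p_III = 0.651801
  p_IV = 0.608524
Multiply by the mixture weights:
  w_I·p_I = 0.08 × 0.697695 = 0.0558156
  w_II·p_II = 0.16 × 0.707444 = 0.113191
  w_III·p_III = 0.36 × 0.651801 = 0.234648
  w_IV·p_IV = 0.40 × 0.608524 = 0.24341
Denominator: 0.0558156 + 0.113191 + 0.234648 + 0.24341 = 0.647065
Responsibility of Population IV: 0.24341 / 0.647065 ≈ 0.3762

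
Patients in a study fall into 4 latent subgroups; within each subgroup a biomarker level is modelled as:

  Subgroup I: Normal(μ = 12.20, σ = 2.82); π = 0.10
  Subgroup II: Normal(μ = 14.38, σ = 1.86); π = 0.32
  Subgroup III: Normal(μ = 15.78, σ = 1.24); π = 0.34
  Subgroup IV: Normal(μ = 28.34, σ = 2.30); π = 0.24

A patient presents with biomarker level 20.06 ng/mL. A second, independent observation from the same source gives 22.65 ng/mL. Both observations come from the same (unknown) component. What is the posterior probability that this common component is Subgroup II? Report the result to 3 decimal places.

The responsibility of component k is w_k f_k(x) divided by Σ_j w_j f_j(x).
Since both observations come from the same component, the likelihood for component k is f_k(x₁)·f_k(x₂).
  f_I = [(1/(2.82·√(2π)))·exp(−(20.06−12.20)²/(2·2.82²)) = 0.141469·exp(-3.88434) = 0.00290881] × [0.0001475] = 4.29048e-07
  f_II = [(1/(1.86·√(2π)))·exp(−(20.06−14.38)²/(2·1.86²)) = 0.214485·exp(-4.66274) = 0.00202487] × [1.09297e-05] = 2.21312e-08
  f_III = [(1/(1.24·√(2π)))·exp(−(20.06−15.78)²/(2·1.24²)) = 0.321728·exp(-5.95682) = 0.000832676] × [6.9521e-08] = 5.78885e-11
  f_IV = [(1/(2.30·√(2π)))·exp(−(20.06−28.34)²/(2·2.30²)) = 0.173453·exp(-6.48000) = 0.000266044] × [0.00813182] = 2.16342e-06
Weight by the priors:
  w_I·f_I = 0.10 × 4.29048e-07 = 4.29048e-08
  w_II·f_II = 0.32 × 2.21312e-08 = 7.082e-09
  w_III·f_III = 0.34 × 5.78885e-11 = 1.96821e-11
  w_IV·f_IV = 0.24 × 2.16342e-06 = 5.19222e-07
Evidence: 4.29048e-08 + 7.082e-09 + 1.96821e-11 + 5.19222e-07 = 5.69228e-07
So the posterior for Subgroup II is 7.082e-09 / 5.69228e-07 ≈ 0.012.

0.012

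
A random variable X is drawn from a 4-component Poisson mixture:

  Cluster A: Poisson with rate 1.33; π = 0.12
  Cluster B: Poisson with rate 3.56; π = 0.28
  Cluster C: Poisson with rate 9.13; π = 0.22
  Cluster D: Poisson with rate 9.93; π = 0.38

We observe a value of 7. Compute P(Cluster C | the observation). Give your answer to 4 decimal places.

0.3500

Posterior ∝ prior × likelihood, so P(k | x) ∝ π_k f_k(x); normalise over all components.
Component likelihoods at x = 7:
  L_A = e^(−1.33)·1.33^7/7! = 0.000386295
  L_B = e^(−3.56)·3.56^7/7! = 0.0408913
  L_C = e^(−9.13)·9.13^7/7! = 0.113699
  L_D = e^(−9.93)·9.93^7/7! = 0.091975
Prior × likelihood for each component:
  π_A·L_A = 0.12 × 0.000386295 = 4.63554e-05
  π_B·L_B = 0.28 × 0.0408913 = 0.0114496
  π_C·L_C = 0.22 × 0.113699 = 0.0250138
  π_D·L_D = 0.38 × 0.091975 = 0.0349505
Marginal: 4.63554e-05 + 0.0114496 + 0.0250138 + 0.0349505 = 0.0714602
So the posterior for Cluster C is 0.0250138 / 0.0714602 ≈ 0.3500.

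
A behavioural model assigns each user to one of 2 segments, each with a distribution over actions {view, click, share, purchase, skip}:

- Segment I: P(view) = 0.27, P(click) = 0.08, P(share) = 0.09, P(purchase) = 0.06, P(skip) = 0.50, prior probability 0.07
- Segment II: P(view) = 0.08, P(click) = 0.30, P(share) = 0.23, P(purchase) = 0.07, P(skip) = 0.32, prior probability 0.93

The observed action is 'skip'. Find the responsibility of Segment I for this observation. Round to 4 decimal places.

The responsibility of component k is π_k f_k(x) divided by Σ_j π_j f_j(x).
Categorical probabilities:
  f_I = 0.5
  f_II = 0.32
Weight by the priors:
  π_I·f_I = 0.07 × 0.5 = 0.035
  π_II·f_II = 0.93 × 0.32 = 0.2976
Marginal: 0.035 + 0.2976 = 0.3326
Responsibility of Segment I: 0.035 / 0.3326 ≈ 0.1052

0.1052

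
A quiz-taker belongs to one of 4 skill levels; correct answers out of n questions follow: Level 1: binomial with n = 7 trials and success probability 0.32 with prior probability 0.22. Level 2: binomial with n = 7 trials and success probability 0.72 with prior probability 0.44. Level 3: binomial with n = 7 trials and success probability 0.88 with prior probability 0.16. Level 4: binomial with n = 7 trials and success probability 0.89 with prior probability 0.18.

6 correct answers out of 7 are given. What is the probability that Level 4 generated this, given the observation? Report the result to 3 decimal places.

P(component k | x) = w_k·f_k(x) / marginal(x), where marginal(x) = Σ_j w_j·f_j(x).
Evaluate each component's likelihood at the observed value:
  p_1 = 0.00511101
  p_2 = 0.273056
  p_3 = 0.390099
  p_4 = 0.382676
Unnormalised posteriors:
  w_1·p_1 = 0.22 × 0.00511101 = 0.00112442
  w_2·p_2 = 0.44 × 0.273056 = 0.120144
  w_3·p_3 = 0.16 × 0.390099 = 0.0624159
  w_4·p_4 = 0.18 × 0.382676 = 0.0688816
Denominator: 0.00112442 + 0.120144 + 0.0624159 + 0.0688816 = 0.252566
So the posterior for Level 4 is 0.0688816 / 0.252566 ≈ 0.273.

0.273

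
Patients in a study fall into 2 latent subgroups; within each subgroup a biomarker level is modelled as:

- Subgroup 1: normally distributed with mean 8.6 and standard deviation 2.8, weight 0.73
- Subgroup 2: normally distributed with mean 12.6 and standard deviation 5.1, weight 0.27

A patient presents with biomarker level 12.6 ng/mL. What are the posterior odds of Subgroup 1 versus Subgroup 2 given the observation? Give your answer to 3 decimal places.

Since P(k|x) ∝ π_k f_k(x), the posterior odds are π_i f_i(x) / (π_j f_j(x)).
Normal densities:
  p_1 = (1/(2.8·√(2π)))·exp(−(12.6−8.6)²/(2·2.8²)) = 0.142479·exp(-1.02041) = 0.0513564
  p_2 = (1/(5.1·√(2π)))·exp(−(12.6−12.6)²/(2·5.1²)) = 0.078224·exp(-0.00000) = 0.078224
Posterior odds = (π_1·p_1) / (π_2·p_2) = (0.73·0.0513564) / (0.27·0.078224) = 0.0374902 / 0.0211205 ≈ 1.775

1.775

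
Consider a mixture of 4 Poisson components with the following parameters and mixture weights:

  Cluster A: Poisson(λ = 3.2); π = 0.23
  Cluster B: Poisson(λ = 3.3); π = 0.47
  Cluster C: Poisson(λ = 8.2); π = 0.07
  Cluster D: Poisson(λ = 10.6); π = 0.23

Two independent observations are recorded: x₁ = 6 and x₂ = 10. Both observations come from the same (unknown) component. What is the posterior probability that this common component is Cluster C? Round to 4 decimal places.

The responsibility of component k is w_k f_k(x) divided by Σ_j w_j f_j(x).
Since both observations come from the same component, the likelihood for component k is f_k(x₁)·f_k(x₂).
  L_A = [0.060789] × [0.00126472] = 7.68811e-05
  L_B = [0.0661575] × [0.0015567] = 0.000102987
  L_C = [0.115967] × [0.104031] = 0.0120641
  L_D = [0.0490887] × [0.122963] = 0.00603608
Weight by the priors:
  w_A·L_A = 0.23 × 7.68811e-05 = 1.76826e-05
  w_B·L_B = 0.47 × 0.000102987 = 4.84041e-05
  w_C·L_C = 0.07 × 0.0120641 = 0.00084449
  w_D·L_D = 0.23 × 0.00603608 = 0.0013883
Marginal: 1.76826e-05 + 4.84041e-05 + 0.00084449 + 0.0013883 = 0.00229888
So the posterior for Cluster C is 0.00084449 / 0.00229888 ≈ 0.3673.

0.3673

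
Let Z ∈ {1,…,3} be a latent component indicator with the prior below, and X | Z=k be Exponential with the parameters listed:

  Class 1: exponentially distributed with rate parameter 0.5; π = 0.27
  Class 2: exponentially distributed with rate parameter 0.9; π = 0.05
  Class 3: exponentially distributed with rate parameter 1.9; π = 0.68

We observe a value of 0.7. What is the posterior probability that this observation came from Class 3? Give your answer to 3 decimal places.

0.742

P(component k | x) = π_k·f_k(x) / marginal(x), where marginal(x) = Σ_j π_j·f_j(x).
Evaluate each component's likelihood at the observed value:
  L_1 = 0.5·e^(−0.5·0.7) = 0.5·e^(−0.3500) = 0.352344
  L_2 = 0.9·e^(−0.9·0.7) = 0.9·e^(−0.6300) = 0.479333
  L_3 = 1.9·e^(−1.9·0.7) = 1.9·e^(−1.3300) = 0.502507
Unnormalised posteriors:
  π_1·L_1 = 0.27 × 0.352344 = 0.0951329
  π_2·L_2 = 0.05 × 0.479333 = 0.0239666
  π_3·L_3 = 0.68 × 0.502507 = 0.341705
Normaliser: 0.0951329 + 0.0239666 + 0.341705 = 0.460804
P(Class 3 | the observation) ≈ 0.742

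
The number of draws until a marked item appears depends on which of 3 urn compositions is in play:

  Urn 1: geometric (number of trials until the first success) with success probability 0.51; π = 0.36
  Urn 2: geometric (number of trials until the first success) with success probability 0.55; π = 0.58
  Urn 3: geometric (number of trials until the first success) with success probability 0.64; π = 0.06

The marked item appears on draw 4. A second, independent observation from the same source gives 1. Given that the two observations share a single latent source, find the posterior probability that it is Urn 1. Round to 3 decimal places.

Posterior ∝ prior × likelihood, so P(k | x) ∝ P(Z=k) f_k(x); normalise over all components.
Since both observations come from the same component, the likelihood for component k is f_k(x₁)·f_k(x₂).
  p_1 = [0.060001] × [0.51] = 0.0306005
  p_2 = [0.0501187] × [0.55] = 0.0275653
  p_3 = [0.0298598] × [0.64] = 0.0191103
Unnormalised posteriors:
  P(Z=1)·p_1 = 0.36 × 0.0306005 = 0.0110162
  P(Z=2)·p_2 = 0.58 × 0.0275653 = 0.0159879
  P(Z=3)·p_3 = 0.06 × 0.0191103 = 0.00114662
Sum: 0.0110162 + 0.0159879 + 0.00114662 = 0.0281507
P(Urn 1 | data) = 0.0110162 / 0.0281507 ≈ 0.391

0.391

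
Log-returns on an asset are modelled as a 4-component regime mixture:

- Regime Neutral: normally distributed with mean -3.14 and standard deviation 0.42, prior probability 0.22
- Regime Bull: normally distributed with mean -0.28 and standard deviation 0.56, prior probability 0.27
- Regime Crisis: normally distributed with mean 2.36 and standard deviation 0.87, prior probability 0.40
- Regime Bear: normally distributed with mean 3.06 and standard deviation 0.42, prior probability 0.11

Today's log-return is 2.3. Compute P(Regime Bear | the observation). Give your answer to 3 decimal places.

0.100

Posterior ∝ prior × likelihood, so P(k | x) ∝ π_k f_k(x); normalise over all components.
Component likelihoods at x = 2.3:
  p_Neutral = 3.53292e-37
  p_Bull = 1.75229e-05
  p_Crisis = 0.457465
  p_Bear = 0.184773
Unnormalised posteriors:
  π_Neutral·p_Neutral = 0.22 × 3.53292e-37 = 7.77242e-38
  π_Bull·p_Bull = 0.27 × 1.75229e-05 = 4.73118e-06
  π_Crisis·p_Crisis = 0.40 × 0.457465 = 0.182986
  π_Bear·p_Bear = 0.11 × 0.184773 = 0.0203251
Marginal: 7.77242e-38 + 4.73118e-06 + 0.182986 + 0.0203251 = 0.203316
P(Regime Bear | the observation) ≈ 0.100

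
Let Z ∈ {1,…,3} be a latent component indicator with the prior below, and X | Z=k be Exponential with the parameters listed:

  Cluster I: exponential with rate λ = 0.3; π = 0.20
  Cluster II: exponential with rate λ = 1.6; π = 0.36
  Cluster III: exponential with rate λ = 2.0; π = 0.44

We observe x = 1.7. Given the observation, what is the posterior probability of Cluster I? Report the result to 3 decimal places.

0.349

P(component k | x) = π_k·f_k(x) / marginal(x), where marginal(x) = Σ_j π_j·f_j(x).
Exponential densities:
  L_I = 0.180149
  L_II = 0.1054
  L_III = 0.0667465
Unnormalised posteriors:
  π_I·L_I = 0.20 × 0.180149 = 0.0360297
  π_II·L_II = 0.36 × 0.1054 = 0.0379439
  π_III·L_III = 0.44 × 0.0667465 = 0.0293685
Normaliser: 0.0360297 + 0.0379439 + 0.0293685 = 0.103342
P(Cluster I | data) = 0.0360297 / 0.103342 ≈ 0.349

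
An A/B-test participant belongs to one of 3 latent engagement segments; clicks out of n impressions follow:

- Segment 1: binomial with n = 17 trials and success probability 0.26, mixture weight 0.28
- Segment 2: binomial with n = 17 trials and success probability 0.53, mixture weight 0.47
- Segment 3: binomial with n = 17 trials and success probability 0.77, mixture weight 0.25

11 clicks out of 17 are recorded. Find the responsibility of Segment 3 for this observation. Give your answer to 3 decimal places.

Apply Bayes' rule: the posterior for each component is proportional to its prior times its likelihood at x.
Binomial probabilities:
  L_1 = 0.000745895
  L_2 = 0.123652
  L_3 = 0.103358
Weight by the priors:
  P(Z=1)·L_1 = 0.28 × 0.000745895 = 0.00020885
  P(Z=2)·L_2 = 0.47 × 0.123652 = 0.0581166
  P(Z=3)·L_3 = 0.25 × 0.103358 = 0.0258396
Marginal: 0.00020885 + 0.0581166 + 0.0258396 = 0.084165
P(Segment 3 | x) = 0.0258396 / 0.084165 ≈ 0.307

0.307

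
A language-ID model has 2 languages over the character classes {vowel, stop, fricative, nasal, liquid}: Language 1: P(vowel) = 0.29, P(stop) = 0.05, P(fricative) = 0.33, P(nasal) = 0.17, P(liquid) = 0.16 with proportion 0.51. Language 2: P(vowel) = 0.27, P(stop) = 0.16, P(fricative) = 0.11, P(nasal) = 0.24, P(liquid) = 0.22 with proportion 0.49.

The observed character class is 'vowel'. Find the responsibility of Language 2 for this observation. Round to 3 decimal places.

0.472

Posterior ∝ prior × likelihood, so P(k | x) ∝ w_k f_k(x); normalise over all components.
Component likelihoods at x = 'vowel':
  L_1 = P(vowel | comp) = 0.29
  L_2 = P(vowel | comp) = 0.27
Weight by the priors:
  w_1·L_1 = 0.51 × 0.29 = 0.1479
  w_2·L_2 = 0.49 × 0.27 = 0.1323
Sum: 0.1479 + 0.1323 = 0.2802
Responsibility of Language 2: 0.1323 / 0.2802 ≈ 0.472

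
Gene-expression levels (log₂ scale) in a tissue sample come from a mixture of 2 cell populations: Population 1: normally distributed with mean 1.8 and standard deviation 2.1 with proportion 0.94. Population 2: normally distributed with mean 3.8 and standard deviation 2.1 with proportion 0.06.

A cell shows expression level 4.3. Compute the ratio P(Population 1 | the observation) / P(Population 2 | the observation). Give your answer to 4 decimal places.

Since P(k|x) ∝ π_k f_k(x), the posterior odds are π_i f_i(x) / (π_j f_j(x)).
Normal densities:
  L_1 = (1/(2.1·√(2π)))·exp(−(4.3−1.8)²/(2·2.1²)) = 0.189973·exp(-0.70862) = 0.0935282
  L_2 = (1/(2.1·√(2π)))·exp(−(4.3−3.8)²/(2·2.1²)) = 0.189973·exp(-0.02834) = 0.184663
0.0879165 / 0.0110798 ≈ 7.9348

7.9348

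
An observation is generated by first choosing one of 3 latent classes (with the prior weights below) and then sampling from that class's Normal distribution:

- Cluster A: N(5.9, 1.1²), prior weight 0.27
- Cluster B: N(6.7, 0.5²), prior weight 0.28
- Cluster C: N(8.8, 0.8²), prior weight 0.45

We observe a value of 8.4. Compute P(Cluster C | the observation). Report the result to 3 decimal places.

0.961

By Bayes' theorem, P(k | x) = P(Z=k) f_k(x) / Σ_j P(Z=j) f_j(x).
Normal densities:
  p_A = (1/(1.1·√(2π)))·exp(−(8.4−5.9)²/(2·1.1²)) = 0.362675·exp(-2.58264) = 0.0274087
  p_B = (1/(0.5·√(2π)))·exp(−(8.4−6.7)²/(2·0.5²)) = 0.797885·exp(-5.78000) = 0.00246444
  p_C = (1/(0.8·√(2π)))·exp(−(8.4−8.8)²/(2·0.8²)) = 0.498678·exp(-0.12500) = 0.440082
Multiply by the mixture weights:
  P(Z=A)·p_A = 0.27 × 0.0274087 = 0.00740036
  P(Z=B)·p_B = 0.28 × 0.00246444 = 0.000690043
  P(Z=C)·p_C = 0.45 × 0.440082 = 0.198037
Denominator: 0.00740036 + 0.000690043 + 0.198037 = 0.206127
Responsibility of Cluster C: 0.198037 / 0.206127 ≈ 0.961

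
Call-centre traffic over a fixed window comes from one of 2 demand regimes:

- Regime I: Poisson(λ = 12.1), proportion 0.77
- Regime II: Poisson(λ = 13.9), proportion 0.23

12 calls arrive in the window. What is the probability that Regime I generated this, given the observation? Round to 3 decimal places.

0.793

The responsibility of component k is π_k f_k(x) divided by Σ_j π_j f_j(x).
Poisson probabilities:
  L_I = 0.114321
  L_II = 0.0998039
Unnormalised posteriors:
  π_I·L_I = 0.77 × 0.114321 = 0.0880268
  π_II·L_II = 0.23 × 0.0998039 = 0.0229549
Normaliser: 0.0880268 + 0.0229549 = 0.110982
Responsibility of Regime I: 0.0880268 / 0.110982 ≈ 0.793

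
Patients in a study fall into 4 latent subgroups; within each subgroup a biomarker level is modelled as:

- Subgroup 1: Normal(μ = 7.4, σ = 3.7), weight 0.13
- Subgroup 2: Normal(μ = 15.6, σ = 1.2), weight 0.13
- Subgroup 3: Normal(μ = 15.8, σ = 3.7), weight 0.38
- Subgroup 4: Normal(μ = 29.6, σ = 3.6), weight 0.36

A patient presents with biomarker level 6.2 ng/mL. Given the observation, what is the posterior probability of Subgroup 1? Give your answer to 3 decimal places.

The responsibility of component k is π_k f_k(x) divided by Σ_j π_j f_j(x).
Evaluate each component's likelihood at the observed value:
  p_1 = 0.102298
  p_2 = 1.57519e-14
  p_3 = 0.00372298
  p_4 = 7.41544e-11
Prior × likelihood for each component:
  π_1·p_1 = 0.13 × 0.102298 = 0.0132987
  π_2·p_2 = 0.13 × 1.57519e-14 = 2.04775e-15
  π_3·p_3 = 0.38 × 0.00372298 = 0.00141473
  π_4·p_4 = 0.36 × 7.41544e-11 = 2.66956e-11
Normaliser: 0.0132987 + 2.04775e-15 + 0.00141473 + 2.66956e-11 = 0.0147135
Responsibility of Subgroup 1: 0.0132987 / 0.0147135 ≈ 0.904

0.904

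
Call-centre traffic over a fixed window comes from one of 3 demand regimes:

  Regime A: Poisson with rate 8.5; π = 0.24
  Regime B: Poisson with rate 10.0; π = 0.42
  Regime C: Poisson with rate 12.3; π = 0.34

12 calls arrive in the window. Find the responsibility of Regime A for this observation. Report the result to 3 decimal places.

0.156

The responsibility of component k is π_k f_k(x) divided by Σ_j π_j f_j(x).
Component likelihoods at x = 12 calls:
  f_A = 0.0604209
  f_B = 0.0947803
  f_C = 0.113947
Weight by the priors:
  π_A·f_A = 0.24 × 0.0604209 = 0.014501
  π_B·f_B = 0.42 × 0.0947803 = 0.0398077
  π_C·f_C = 0.34 × 0.113947 = 0.0387419
Denominator: 0.014501 + 0.0398077 + 0.0387419 = 0.0930507
So the posterior for Regime A is 0.014501 / 0.0930507 ≈ 0.156.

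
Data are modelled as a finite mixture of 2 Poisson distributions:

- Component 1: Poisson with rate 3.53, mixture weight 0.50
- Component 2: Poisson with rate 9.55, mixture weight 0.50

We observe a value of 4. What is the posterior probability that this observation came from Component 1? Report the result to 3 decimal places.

0.885

P(component k | x) = π_k·f_k(x) / marginal(x), where marginal(x) = Σ_j π_j·f_j(x).
Evaluate each component's likelihood at the observed value:
  p_1 = 0.189596
  p_2 = 0.0246769
Prior × likelihood for each component:
  π_1·p_1 = 0.50 × 0.189596 = 0.0947978
  π_2·p_2 = 0.50 × 0.0246769 = 0.0123384
Evidence: 0.0947978 + 0.0123384 = 0.107136
P(Component 1 | x) ≈ 0.885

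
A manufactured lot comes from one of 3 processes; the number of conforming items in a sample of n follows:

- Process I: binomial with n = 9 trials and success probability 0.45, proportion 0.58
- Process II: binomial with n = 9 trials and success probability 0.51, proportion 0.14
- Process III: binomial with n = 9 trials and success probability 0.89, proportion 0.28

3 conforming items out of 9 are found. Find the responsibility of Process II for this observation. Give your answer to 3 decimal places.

P(component k | x) = w_k·f_k(x) / marginal(x), where marginal(x) = Σ_j w_j·f_j(x).
Evaluate each component's likelihood at the observed value:
  p_I = C(9,3)·0.45^3·0.55^6 = 84·0.091125·0.0276806 = 0.211881
  p_II = C(9,3)·0.51^3·0.49^6 = 84·0.132651·0.0138413 = 0.154229
  p_III = C(9,3)·0.89^3·0.11^6 = 84·0.704969·1.77156e-06 = 0.000104907
Unnormalised posteriors:
  w_I·p_I = 0.58 × 0.211881 = 0.122891
  w_II·p_II = 0.14 × 0.154229 = 0.0215921
  w_III·p_III = 0.28 × 0.000104907 = 2.9374e-05
Marginal: 0.122891 + 0.0215921 + 2.9374e-05 = 0.144513
P(Process II | 3 conforming items out of 9) ≈ 0.149

0.149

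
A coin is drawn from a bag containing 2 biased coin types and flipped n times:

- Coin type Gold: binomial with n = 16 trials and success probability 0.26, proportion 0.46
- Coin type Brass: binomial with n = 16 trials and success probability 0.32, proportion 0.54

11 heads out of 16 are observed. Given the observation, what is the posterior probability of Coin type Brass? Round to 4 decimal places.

0.8830

Posterior ∝ prior × likelihood, so P(k | x) ∝ π_k f_k(x); normalise over all components.
Component likelihoods at x = 11 heads out of 16:
  L_Gold = 0.000355753
  L_Brass = 0.00228811
Weight by the priors:
  π_Gold·L_Gold = 0.46 × 0.000355753 = 0.000163646
  π_Brass·L_Brass = 0.54 × 0.00228811 = 0.00123558
Sum: 0.000163646 + 0.00123558 = 0.00139923
Responsibility of Coin type Brass: 0.00123558 / 0.00139923 ≈ 0.8830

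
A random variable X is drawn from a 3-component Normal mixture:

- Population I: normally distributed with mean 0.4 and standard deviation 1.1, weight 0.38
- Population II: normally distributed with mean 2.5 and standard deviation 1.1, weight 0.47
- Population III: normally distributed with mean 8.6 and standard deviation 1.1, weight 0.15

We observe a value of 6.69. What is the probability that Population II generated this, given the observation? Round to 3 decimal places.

P(component k | x) = w_k·f_k(x) / marginal(x), where marginal(x) = Σ_j w_j·f_j(x).
Component likelihoods at x = 6.69:
  p_I = 2.87954e-08
  p_II = 0.000256384
  p_III = 0.0803207
Prior × likelihood for each component:
  w_I·p_I = 0.38 × 2.87954e-08 = 1.09423e-08
  w_II·p_II = 0.47 × 0.000256384 = 0.0001205
  w_III·p_III = 0.15 × 0.0803207 = 0.0120481
Sum: 1.09423e-08 + 0.0001205 + 0.0120481 = 0.0121686
P(Population II | data) = 0.0001205 / 0.0121686 ≈ 0.010

0.010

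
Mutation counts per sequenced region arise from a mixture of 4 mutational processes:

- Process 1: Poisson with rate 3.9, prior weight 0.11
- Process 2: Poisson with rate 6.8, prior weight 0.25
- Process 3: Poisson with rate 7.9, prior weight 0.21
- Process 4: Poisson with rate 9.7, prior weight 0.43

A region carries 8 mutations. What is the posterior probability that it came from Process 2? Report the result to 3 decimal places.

0.274

Posterior ∝ prior × likelihood, so P(k | x) ∝ w_k f_k(x); normalise over all components.
Component likelihoods at x = 8 mutations:
  f_1 = 0.0268688
  f_2 = 0.126284
  f_3 = 0.139499
  f_4 = 0.119123
Prior × likelihood for each component:
  w_1·f_1 = 0.11 × 0.0268688 = 0.00295557
  w_2·f_2 = 0.25 × 0.126284 = 0.031571
  w_3·f_3 = 0.21 × 0.139499 = 0.0292947
  w_4·f_4 = 0.43 × 0.119123 = 0.051223
Sum: 0.00295557 + 0.031571 + 0.0292947 + 0.051223 = 0.115044
So the posterior for Process 2 is 0.031571 / 0.115044 ≈ 0.274.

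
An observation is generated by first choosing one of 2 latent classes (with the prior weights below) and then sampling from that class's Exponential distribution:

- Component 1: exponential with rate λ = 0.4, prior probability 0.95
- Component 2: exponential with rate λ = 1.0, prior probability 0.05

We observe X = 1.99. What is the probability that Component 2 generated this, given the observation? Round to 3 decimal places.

P(component k | x) = π_k·f_k(x) / marginal(x), where marginal(x) = Σ_j π_j·f_j(x).
Component likelihoods at x = 1.99:
  f_1 = 0.180452
  f_2 = 0.136695
Prior × likelihood for each component:
  π_1·f_1 = 0.95 × 0.180452 = 0.171429
  π_2·f_2 = 0.05 × 0.136695 = 0.00683477
Marginal: 0.171429 + 0.00683477 = 0.178264
P(Component 2 | x) ≈ 0.038

0.038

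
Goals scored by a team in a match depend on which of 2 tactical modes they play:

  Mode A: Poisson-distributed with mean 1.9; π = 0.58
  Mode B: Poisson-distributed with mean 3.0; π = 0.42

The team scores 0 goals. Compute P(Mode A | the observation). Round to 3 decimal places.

0.806

The responsibility of component k is π_k f_k(x) divided by Σ_j π_j f_j(x).
Evaluate each component's likelihood at the observed value:
  p_A = 0.149569
  p_B = 0.0497871
Unnormalised posteriors:
  π_A·p_A = 0.58 × 0.149569 = 0.0867498
  π_B·p_B = 0.42 × 0.0497871 = 0.0209106
Marginal: 0.0867498 + 0.0209106 = 0.10766
So the posterior for Mode A is 0.0867498 / 0.10766 ≈ 0.806.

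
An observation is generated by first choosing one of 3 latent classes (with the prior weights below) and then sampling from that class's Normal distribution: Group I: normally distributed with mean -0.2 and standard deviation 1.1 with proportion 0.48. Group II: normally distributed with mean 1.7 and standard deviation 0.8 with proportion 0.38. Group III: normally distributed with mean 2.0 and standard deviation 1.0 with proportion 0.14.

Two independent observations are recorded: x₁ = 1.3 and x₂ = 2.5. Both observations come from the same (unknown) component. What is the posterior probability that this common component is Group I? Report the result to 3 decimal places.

P(component k | x) = P(Z=k)·f_k(x) / marginal(x), where marginal(x) = Σ_j P(Z=j)·f_j(x).
Since both observations come from the same component, the likelihood for component k is f_k(x₁)·f_k(x₂).
  p_I = [0.14313] × [0.0178341] = 0.00255259
  p_II = [0.440082] × [0.302463] = 0.133109
  p_III = [0.312254] × [0.352065] = 0.109934
Prior × likelihood for each component:
  P(Z=I)·p_I = 0.48 × 0.00255259 = 0.00122524
  P(Z=II)·p_II = 0.38 × 0.133109 = 0.0505813
  P(Z=III)·p_III = 0.14 × 0.109934 = 0.0153907
Denominator: 0.00122524 + 0.0505813 + 0.0153907 = 0.0671972
P(Group I | x₁, x₂) = 0.00122524 / 0.0671972 ≈ 0.018

0.018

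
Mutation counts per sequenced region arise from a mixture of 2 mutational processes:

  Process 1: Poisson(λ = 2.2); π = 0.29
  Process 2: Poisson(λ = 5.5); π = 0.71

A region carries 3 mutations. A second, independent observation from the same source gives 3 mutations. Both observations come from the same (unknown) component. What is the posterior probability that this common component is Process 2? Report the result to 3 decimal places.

By Bayes' theorem, P(k | x) = π_k f_k(x) / Σ_j π_j f_j(x).
Since both observations come from the same component, the likelihood for component k is f_k(x₁)·f_k(x₂).
  f_1 = [0.196639] × [0.196639] = 0.0386668
  f_2 = [0.113323] × [0.113323] = 0.012842
Prior × likelihood for each component:
  π_1·f_1 = 0.29 × 0.0386668 = 0.0112134
  π_2·f_2 = 0.71 × 0.012842 = 0.00911786
Normaliser: 0.0112134 + 0.00911786 = 0.0203312
Responsibility of Process 2: 0.00911786 / 0.0203312 ≈ 0.448

0.448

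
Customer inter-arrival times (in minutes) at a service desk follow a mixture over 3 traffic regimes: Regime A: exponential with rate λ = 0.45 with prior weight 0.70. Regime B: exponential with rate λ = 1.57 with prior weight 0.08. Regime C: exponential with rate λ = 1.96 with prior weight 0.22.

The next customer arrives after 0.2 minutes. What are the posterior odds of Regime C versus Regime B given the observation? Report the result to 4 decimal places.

3.1755

Posterior odds = (P(Z=i) f_i(x)) / (P(Z=j) f_j(x)); the normalising sum cancels.
Evaluate each component's likelihood at the observed value:
  L_A = 0.45·e^(−0.45·0.2) = 0.45·e^(−0.0900) = 0.411269
  L_B = 1.57·e^(−1.57·0.2) = 1.57·e^(−0.3140) = 1.14691
  L_C = 1.96·e^(−1.96·0.2) = 1.96·e^(−0.3920) = 1.32438
Posterior odds = (P(Z=C)·L_C) / (P(Z=B)·L_B) = (0.22·1.32438) / (0.08·1.14691) = 0.291364 / 0.0917532 ≈ 3.1755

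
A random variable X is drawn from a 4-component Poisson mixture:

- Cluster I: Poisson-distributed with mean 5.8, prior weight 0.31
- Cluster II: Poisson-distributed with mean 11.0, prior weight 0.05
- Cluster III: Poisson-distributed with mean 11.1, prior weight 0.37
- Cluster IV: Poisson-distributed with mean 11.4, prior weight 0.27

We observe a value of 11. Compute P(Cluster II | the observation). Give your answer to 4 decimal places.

Posterior ∝ prior × likelihood, so P(k | x) ∝ P(Z=k) f_k(x); normalise over all components.
Evaluate each component's likelihood at the observed value:
  f_I = e^(−5.8)·5.8^11/11! = 0.0189515
  f_II = e^(−11.0)·11.0^11/11! = 0.119378
  f_III = e^(−11.1)·11.1^11/11! = 0.119324
  f_IV = e^(−11.4)·11.4^11/11! = 0.118533
Multiply by the mixture weights:
  P(Z=I)·f_I = 0.31 × 0.0189515 = 0.00587497
  P(Z=II)·f_II = 0.05 × 0.119378 = 0.0059689
  P(Z=III)·f_III = 0.37 × 0.119324 = 0.0441499
  P(Z=IV)·f_IV = 0.27 × 0.118533 = 0.032004
Evidence: 0.00587497 + 0.0059689 + 0.0441499 + 0.032004 = 0.0879978
P(Cluster II | the observation) ≈ 0.0678

0.0678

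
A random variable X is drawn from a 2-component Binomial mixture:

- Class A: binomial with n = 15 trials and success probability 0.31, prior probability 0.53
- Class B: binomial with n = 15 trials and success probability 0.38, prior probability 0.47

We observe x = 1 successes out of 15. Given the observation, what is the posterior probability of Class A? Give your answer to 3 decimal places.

0.804

By Bayes' theorem, P(k | x) = w_k f_k(x) / Σ_j w_j f_j(x).
Evaluate each component's likelihood at the observed value:
  L_A = 0.0257834
  L_B = 0.00706901
Prior × likelihood for each component:
  w_A·L_A = 0.53 × 0.0257834 = 0.0136652
  w_B·L_B = 0.47 × 0.00706901 = 0.00332243
Sum: 0.0136652 + 0.00332243 = 0.0169876
Responsibility of Class A: 0.0136652 / 0.0169876 ≈ 0.804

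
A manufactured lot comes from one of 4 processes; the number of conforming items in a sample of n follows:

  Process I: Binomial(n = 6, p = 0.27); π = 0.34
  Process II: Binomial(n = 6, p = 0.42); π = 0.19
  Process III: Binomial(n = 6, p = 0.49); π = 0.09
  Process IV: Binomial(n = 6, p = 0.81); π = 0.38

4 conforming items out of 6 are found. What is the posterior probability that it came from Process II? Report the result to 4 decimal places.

0.1949

Posterior ∝ prior × likelihood, so P(k | x) ∝ π_k f_k(x); normalise over all components.
Evaluate each component's likelihood at the observed value:
  p_I = 0.0424807
  p_II = 0.157016
  p_III = 0.224914
  p_IV = 0.233098
Weight by the priors:
  π_I·p_I = 0.34 × 0.0424807 = 0.0144435
  π_II·p_II = 0.19 × 0.157016 = 0.0298331
  π_III·p_III = 0.09 × 0.224914 = 0.0202422
  π_IV·p_IV = 0.38 × 0.233098 = 0.0885772
Marginal: 0.0144435 + 0.0298331 + 0.0202422 + 0.0885772 = 0.153096
Responsibility of Process II: 0.0298331 / 0.153096 ≈ 0.1949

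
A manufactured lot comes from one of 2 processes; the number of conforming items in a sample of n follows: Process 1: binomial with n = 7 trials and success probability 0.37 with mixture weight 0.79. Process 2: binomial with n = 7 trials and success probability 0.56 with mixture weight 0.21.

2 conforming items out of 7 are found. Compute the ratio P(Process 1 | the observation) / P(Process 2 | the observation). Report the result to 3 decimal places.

9.883

Since P(k|x) ∝ π_k f_k(x), the posterior odds are π_i f_i(x) / (π_j f_j(x)).
Evaluate each component's likelihood at the observed value:
  L_1 = 0.285316
  L_2 = 0.108607
Odds = (0.79/0.21) × (0.285316/0.108607) = 3.7619 × 2.62704 ≈ 9.883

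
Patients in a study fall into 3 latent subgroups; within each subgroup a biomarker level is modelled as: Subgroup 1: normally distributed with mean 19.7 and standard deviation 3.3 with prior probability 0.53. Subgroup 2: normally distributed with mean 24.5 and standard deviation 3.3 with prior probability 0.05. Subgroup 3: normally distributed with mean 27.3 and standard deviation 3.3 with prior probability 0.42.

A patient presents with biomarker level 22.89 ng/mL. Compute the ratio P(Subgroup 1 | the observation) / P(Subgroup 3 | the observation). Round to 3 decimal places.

1.932

Since P(k|x) ∝ π_k f_k(x), the posterior odds are π_i f_i(x) / (π_j f_j(x)).
Component likelihoods at x = 22.89 ng/mL:
  L_1 = 0.0757677
  L_2 = 0.107327
  L_3 = 0.0494994
Odds = (0.53/0.42) × (0.0757677/0.0494994) = 1.2619 × 1.53068 ≈ 1.932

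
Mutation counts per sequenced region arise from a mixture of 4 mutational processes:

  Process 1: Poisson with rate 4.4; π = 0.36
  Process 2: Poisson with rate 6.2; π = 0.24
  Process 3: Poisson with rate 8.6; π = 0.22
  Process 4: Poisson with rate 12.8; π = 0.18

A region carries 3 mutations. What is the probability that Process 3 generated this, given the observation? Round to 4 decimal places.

The responsibility of component k is π_k f_k(x) divided by Σ_j π_j f_j(x).
Component likelihoods at x = 3 mutations:
  f_1 = 0.174305
  f_2 = 0.0806117
  f_3 = 0.0195169
  f_4 = 0.00096496
Multiply by the mixture weights:
  π_1·f_1 = 0.36 × 0.174305 = 0.06275
  π_2·f_2 = 0.24 × 0.0806117 = 0.0193468
  π_3·f_3 = 0.22 × 0.0195169 = 0.00429373
  π_4·f_4 = 0.18 × 0.00096496 = 0.000173693
Denominator: 0.06275 + 0.0193468 + 0.00429373 + 0.000173693 = 0.0865642
P(Process 3 | 3 mutations) ≈ 0.0496

0.0496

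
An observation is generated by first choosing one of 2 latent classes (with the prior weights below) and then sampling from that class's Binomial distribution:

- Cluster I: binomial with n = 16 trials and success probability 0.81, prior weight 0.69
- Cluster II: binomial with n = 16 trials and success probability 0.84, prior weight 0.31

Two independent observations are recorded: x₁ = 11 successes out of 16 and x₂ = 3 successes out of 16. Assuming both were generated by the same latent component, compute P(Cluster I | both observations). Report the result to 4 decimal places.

0.9672

By Bayes' theorem, P(k | x) = w_k f_k(x) / Σ_j w_j f_j(x).
Since both observations come from the same component, the likelihood for component k is f_k(x₁)·f_k(x₂).
  f_I = [0.106509] × [1.25153e-07] = 1.33299e-08
  f_II = [0.0672906] × [1.49481e-08] = 1.00587e-09
Unnormalised posteriors:
  w_I·f_I = 0.69 × 1.33299e-08 = 9.19761e-09
  w_II·f_II = 0.31 × 1.00587e-09 = 3.11819e-10
Evidence: 9.19761e-09 + 3.11819e-10 = 9.50943e-09
P(Cluster I | x₁, x₂) ≈ 0.9672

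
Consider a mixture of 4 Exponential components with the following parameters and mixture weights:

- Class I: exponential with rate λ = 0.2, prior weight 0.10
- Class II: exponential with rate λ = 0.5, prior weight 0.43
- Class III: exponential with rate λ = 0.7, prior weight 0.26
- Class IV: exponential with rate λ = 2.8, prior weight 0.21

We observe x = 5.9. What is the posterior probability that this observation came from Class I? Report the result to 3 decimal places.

P(component k | x) = π_k·f_k(x) / marginal(x), where marginal(x) = Σ_j π_j·f_j(x).
Evaluate each component's likelihood at the observed value:
  L_I = 0.0614557
  L_II = 0.0261699
  L_III = 0.011258
  L_IV = 1.87333e-07
Prior × likelihood for each component:
  π_I·L_I = 0.10 × 0.0614557 = 0.00614557
  π_II·L_II = 0.43 × 0.0261699 = 0.011253
  π_III·L_III = 0.26 × 0.011258 = 0.00292708
  π_IV·L_IV = 0.21 × 1.87333e-07 = 3.93398e-08
Marginal: 0.00614557 + 0.011253 + 0.00292708 + 3.93398e-08 = 0.0203257
So the posterior for Class I is 0.00614557 / 0.0203257 ≈ 0.302.

0.302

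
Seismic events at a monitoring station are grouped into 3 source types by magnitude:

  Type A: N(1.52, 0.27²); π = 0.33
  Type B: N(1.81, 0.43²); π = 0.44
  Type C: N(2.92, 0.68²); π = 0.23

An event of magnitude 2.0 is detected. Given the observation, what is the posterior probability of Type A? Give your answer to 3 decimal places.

Posterior ∝ prior × likelihood, so P(k | x) ∝ π_k f_k(x); normalise over all components.
Component likelihoods at x = 2.0:
  L_A = (1/(0.27·√(2π)))·exp(−(2.0−1.52)²/(2·0.27²)) = 1.477564·exp(-1.58025) = 0.304266
  L_B = (1/(0.43·√(2π)))·exp(−(2.0−1.81)²/(2·0.43²)) = 0.927773·exp(-0.09762) = 0.841484
  L_C = (1/(0.68·√(2π)))·exp(−(2.0−2.92)²/(2·0.68²)) = 0.586680·exp(-0.91522) = 0.234922
Multiply by the mixture weights:
  π_A·L_A = 0.33 × 0.304266 = 0.100408
  π_B·L_B = 0.44 × 0.841484 = 0.370253
  π_C·L_C = 0.23 × 0.234922 = 0.0540321
Sum: 0.100408 + 0.370253 + 0.0540321 = 0.524693
So the posterior for Type A is 0.100408 / 0.524693 ≈ 0.191.

0.191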